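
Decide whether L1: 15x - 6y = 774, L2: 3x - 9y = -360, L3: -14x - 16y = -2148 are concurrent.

Yes

Lines aᵢx + bᵢy = cᵢ with pairwise distinct directions are concurrent exactly when det[aᵢ bᵢ cᵢ] = 0.
Here the determinant is 0.
It vanishes, so the lines are concurrent at (78, 66).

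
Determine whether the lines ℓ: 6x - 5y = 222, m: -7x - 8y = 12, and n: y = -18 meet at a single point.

No

Intersecting ℓ and m: solving the 2×2 system gives (x, y) = (1716/83, -1626/83).
Substitute into n: (0)(1716/83) + (1)(-1626/83) = -1626/83.
But n requires -18 ≠ -1626/83, so the three lines have no common point.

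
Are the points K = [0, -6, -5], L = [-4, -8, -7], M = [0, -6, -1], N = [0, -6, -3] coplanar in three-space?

A normal to the plane through K, L, M is n = KL × KM = (-8, 16, 0).
The plane has equation n·P = -96. For N: n·N = -96.
Equal, so N lies in the plane and all four are coplanar.

Yes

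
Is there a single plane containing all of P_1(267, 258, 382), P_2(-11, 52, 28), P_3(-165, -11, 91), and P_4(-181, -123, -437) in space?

Yes

A normal to the plane through P_1, P_2, P_3 is n = P_1P_2 × P_1P_3 = (-35280, 72030, -14210).
The plane has equation n·P = 3735760. For P_4: n·P_4 = 3735760.
Equal, so P_4 lies in the plane and all four are coplanar.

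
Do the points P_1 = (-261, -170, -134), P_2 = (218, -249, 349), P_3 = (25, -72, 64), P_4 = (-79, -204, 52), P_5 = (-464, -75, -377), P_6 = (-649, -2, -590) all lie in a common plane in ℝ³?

The plane through P_1, P_2, P_3 has normal n = P_1P_2 × P_1P_3 = (-62976, 43296, 69536) and equation n·P = -241408.
Checking the remaining points: n·P_4 = -241408, n·P_5 = -241408, n·P_6 = -241408.
All equal -241408, so all 6 points lie in one plane.

Yes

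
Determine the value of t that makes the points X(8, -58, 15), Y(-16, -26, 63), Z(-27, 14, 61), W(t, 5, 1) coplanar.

-6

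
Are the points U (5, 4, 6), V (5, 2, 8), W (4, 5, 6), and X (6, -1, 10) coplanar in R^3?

Yes

The four points are coplanar iff the 3×3 determinant with rows UV, UW, UX is zero.
Rows: (0, -2, 2), (-1, 1, 0), (1, -5, 4).
Expanding along the first row: (0)(4) − (-2)(-4) + (2)(4) = 0.
Zero determinant ⇒ coplanar.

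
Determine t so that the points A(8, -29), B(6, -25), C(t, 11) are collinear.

The three points are collinear iff det[AB; AC] = 0.
This determinant is linear in t: (-4)t + (-48) = 0, so t = -12.

-12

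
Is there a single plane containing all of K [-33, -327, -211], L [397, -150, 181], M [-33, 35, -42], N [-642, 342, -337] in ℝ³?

No

A normal to the plane through K, L, M is n = KL × KM = (-111991, -72670, 155660).
The plane has equation n·P = -5385467. For N: n·N = -5412338.
-5412338 ≠ -5385467, so N is off the plane.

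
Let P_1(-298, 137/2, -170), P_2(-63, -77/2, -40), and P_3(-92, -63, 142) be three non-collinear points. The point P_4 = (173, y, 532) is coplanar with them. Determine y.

A normal to the plane is n = P_1P_2 × P_1P_3 = (-16289, -46540, -17721/2).
P_4 lies in the plane iff n · P_1P_4 = 0.
This gives (-46540)y + (-10704200) = 0, so y = -230.

-230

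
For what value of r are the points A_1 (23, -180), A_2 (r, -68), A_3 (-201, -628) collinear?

79

Collinearity: (A_2 − A_1) must be parallel to (A_3 − A_1) = (-224, -448).
Cross-multiplying the components: (r − 23)·(-448) = (112)·(-224).
Solving gives r = 79.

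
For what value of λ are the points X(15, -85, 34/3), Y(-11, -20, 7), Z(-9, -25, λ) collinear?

22/3

Collinearity requires XY × XZ = 0; each component is linear in λ.
The x-component gives (65)λ + (-1430/3) = 0, so λ = 22/3.
The remaining components then also vanish.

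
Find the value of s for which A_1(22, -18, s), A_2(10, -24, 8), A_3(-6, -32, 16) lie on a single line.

2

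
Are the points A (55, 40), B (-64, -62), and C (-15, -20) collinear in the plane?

Yes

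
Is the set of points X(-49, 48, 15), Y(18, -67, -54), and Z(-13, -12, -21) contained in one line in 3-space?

XY = (67, -115, -69), XZ = (36, -60, -36).
Comparing components 3 and 1: (-69)(36) − (67)(-36) = -72 ≠ 0, so XY and XZ are not parallel and the points are not collinear.

No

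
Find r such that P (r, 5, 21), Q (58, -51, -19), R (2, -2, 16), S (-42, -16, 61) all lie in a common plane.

Coplanarity ⇔ det[PQ; PR; PS] = 0.
Expanding, this is linear in r: (-2695)r + (-16170) = 0.
So r = -6.

-6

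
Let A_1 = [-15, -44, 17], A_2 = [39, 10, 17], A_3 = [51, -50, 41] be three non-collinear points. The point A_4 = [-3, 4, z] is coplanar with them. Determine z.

Coplanarity requires A_1A_2 · (A_1A_3 × A_1A_4) = 0.
A_1A_2 = (54, 54, 0), A_1A_3 = (66, -6, 24); the triple product is linear in z with coefficient -3888 and constant term 19440.
Setting it to zero: z = 5.

5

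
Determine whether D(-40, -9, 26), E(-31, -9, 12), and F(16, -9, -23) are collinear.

DE = (9, 0, -14), DF = (56, 0, -49).
Comparing components 3 and 1: (-14)(56) − (9)(-49) = -343 ≠ 0, so DE and DF are not parallel and the points are not collinear.

No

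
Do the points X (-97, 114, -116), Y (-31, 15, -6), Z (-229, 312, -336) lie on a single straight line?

Yes

XY = (66, -99, 110), XZ = (-132, 198, -220).
Each component of XZ is -2 times the corresponding component of XY, so XZ = -2·XY and the points are collinear.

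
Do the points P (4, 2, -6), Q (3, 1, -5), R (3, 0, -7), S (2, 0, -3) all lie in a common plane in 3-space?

No

With P as base: PQ = (-1, -1, 1), PR = (-1, -2, -1), PS = (-2, -2, 3).
PR × PS = (-8, 5, -2).
PQ · (PR × PS) = 1.
Since 1 ≠ 0, the four points are not coplanar.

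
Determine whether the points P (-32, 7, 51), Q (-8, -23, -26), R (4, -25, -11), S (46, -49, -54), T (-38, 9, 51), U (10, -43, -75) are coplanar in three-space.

The plane through P, Q, R has normal n = PQ × PR = (-604, -1284, 312) and equation n·X = 26252.
Checking the remaining points: n·S = 18284, n·T = 27308, n·U = 25772.
Since n·S = 18284 ≠ 26252, S is off the plane and the points are not all coplanar.

No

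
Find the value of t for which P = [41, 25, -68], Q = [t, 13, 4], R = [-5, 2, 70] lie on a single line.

Direction PR = (-46, -23, 138). From the y-coordinate of Q, the parameter along the line is τ = (13 − 25)/(-23) = 12/23.
Then t = 41 + 12/23·(-46) = 17.

17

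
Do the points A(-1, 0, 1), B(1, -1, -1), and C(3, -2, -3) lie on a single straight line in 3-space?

AB = (2, -1, -2), AC = (4, -2, -4).
AB × AC = (0, 0, 0).
The cross product vanishes, so the three points are collinear.

Yes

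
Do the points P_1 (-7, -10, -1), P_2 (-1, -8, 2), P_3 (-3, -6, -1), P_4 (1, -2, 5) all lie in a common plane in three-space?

A normal to the plane through P_1, P_2, P_3 is n = P_1P_2 × P_1P_3 = (-12, 12, 16).
The plane has equation n·P = -52. For P_4: n·P_4 = 44.
44 ≠ -52, so P_4 is off the plane.

No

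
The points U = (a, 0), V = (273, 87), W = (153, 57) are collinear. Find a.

The three points are collinear iff det[UV; UW] = 0.
This determinant is linear in a: (30)a + (2250) = 0, so a = -75.

-75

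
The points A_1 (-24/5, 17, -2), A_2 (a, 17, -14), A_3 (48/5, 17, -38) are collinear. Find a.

0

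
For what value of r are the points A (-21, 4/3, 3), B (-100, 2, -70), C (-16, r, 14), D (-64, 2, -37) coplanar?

-6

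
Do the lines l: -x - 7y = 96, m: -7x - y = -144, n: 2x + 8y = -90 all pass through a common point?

Yes

The three lines meet at one point iff the augmented coefficient matrix [aᵢ bᵢ cᵢ] has rank < 3, i.e. its determinant vanishes.
Here the determinant is 0.
It vanishes, so the lines are concurrent at (23, -17).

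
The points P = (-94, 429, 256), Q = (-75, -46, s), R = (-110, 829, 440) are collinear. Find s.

75/2

Collinearity requires PQ × PR = 0; each component is linear in s.
The x-component gives (-400)s + (15000) = 0, so s = 75/2.
The remaining components then also vanish.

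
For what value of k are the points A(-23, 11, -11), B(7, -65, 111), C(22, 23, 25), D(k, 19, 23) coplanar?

Normal to plane ABC: n = (-4200, 4410, 3780); plane equation n·P = 103530.
Requiring n·D = 103530: (-4200)k + (170730) = 103530.
So k = 16.

16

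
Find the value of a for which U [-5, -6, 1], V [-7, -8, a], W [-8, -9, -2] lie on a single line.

-1

Collinearity requires UV × UW = 0; each component is linear in a.
The x-component gives (3)a + (3) = 0, so a = -1.
The remaining components then also vanish.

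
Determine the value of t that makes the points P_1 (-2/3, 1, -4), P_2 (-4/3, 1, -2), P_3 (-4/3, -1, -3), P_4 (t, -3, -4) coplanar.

-4/3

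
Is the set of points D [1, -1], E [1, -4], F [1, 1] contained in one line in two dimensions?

DE = (0, -3), DF = (0, 2).
Checking proportionality: DF = -2/3·DE, so the vectors are parallel and the points are collinear.

Yes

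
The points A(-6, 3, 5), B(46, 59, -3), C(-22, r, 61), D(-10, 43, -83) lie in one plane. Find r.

-41

Normal to plane ABD: n = (-4608, 4608, 2304); plane equation n·P = 52992.
Requiring n·C = 52992: (4608)r + (241920) = 52992.
So r = -41.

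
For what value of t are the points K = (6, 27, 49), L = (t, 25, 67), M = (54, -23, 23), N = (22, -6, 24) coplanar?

The points are coplanar iff KL · (KM × KN) = 0.
Expanding, this is linear in t: (392)t + (-18032) = 0.
So t = 46.

46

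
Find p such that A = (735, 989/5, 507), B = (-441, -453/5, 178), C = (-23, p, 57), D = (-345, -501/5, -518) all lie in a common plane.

Normal to plane ABD: n = (197568, -850080, 38976); plane equation n·P = -3172512.
Requiring n·C = -3172512: (-850080)p + (-2322432) = -3172512.
So p = 1.

1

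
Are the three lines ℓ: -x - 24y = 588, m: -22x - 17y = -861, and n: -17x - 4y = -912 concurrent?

Intersecting ℓ and m: solving the 2×2 system gives (x, y) = (60, -27).
Substitute into n: (-17)(60) + (-4)(-27) = -912.
This equals -912, so (60, -27) lies on all three lines and they are concurrent.

Yes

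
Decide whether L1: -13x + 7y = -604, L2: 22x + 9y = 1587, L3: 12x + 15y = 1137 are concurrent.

Intersecting L1 and L2: solving the 2×2 system gives (x, y) = (16545/271, 7343/271).
Substitute into L3: (12)(16545/271) + (15)(7343/271) = 308685/271.
But L3 requires 1137 ≠ 308685/271, so the three lines have no common point.

No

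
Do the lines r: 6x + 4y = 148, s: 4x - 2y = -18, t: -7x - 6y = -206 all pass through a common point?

Intersecting r and s: solving the 2×2 system gives (x, y) = (8, 25).
Substitute into t: (-7)(8) + (-6)(25) = -206.
This equals -206, so (8, 25) lies on all three lines and they are concurrent.

Yes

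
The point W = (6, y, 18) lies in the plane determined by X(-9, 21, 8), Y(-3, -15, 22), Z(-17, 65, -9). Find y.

-9

A normal to the plane is n = XY × XZ = (-4, -10, -24).
W lies in the plane iff n · XW = 0.
This gives (-10)y + (-90) = 0, so y = -9.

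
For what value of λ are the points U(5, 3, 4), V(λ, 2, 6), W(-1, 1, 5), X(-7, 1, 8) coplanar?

-1

The points are coplanar iff UV · (UW × UX) = 0.
Expanding, this is linear in λ: (-6)λ + (-6) = 0.
So λ = -1.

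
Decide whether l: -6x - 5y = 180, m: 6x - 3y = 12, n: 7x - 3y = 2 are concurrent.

Yes

Lines aᵢx + bᵢy = cᵢ with pairwise distinct directions are concurrent exactly when det[aᵢ bᵢ cᵢ] = 0.
Here the determinant is 0.
It vanishes, so the lines are concurrent at (-10, -24).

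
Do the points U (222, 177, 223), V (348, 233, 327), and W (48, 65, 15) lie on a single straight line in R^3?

No

UV = (126, 56, 104), UW = (-174, -112, -208).
UV × UW = (0, 8112, -4368).
The cross product is nonzero, so the points do not lie on one line.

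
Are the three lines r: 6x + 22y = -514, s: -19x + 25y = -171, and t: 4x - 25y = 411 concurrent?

Yes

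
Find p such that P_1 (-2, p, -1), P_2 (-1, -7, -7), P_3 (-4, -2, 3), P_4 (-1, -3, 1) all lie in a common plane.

-4

Coplanarity ⇔ det[P_1P_2; P_1P_3; P_1P_4] = 0.
Expanding, this is linear in p: (-24)p + (-96) = 0.
So p = -4.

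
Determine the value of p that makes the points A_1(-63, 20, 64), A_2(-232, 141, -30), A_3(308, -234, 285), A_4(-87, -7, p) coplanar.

-5

The points are coplanar iff A_1A_2 · (A_1A_3 × A_1A_4) = 0.
Expanding, this is linear in p: (-1965)p + (-9825) = 0.
So p = -5.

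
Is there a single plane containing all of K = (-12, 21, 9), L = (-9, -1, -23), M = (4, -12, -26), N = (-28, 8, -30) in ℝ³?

Yes

A normal to the plane through K, L, M is n = KL × KM = (-286, -407, 253).
The plane has equation n·P = -2838. For N: n·N = -2838.
Equal, so N lies in the plane and all four are coplanar.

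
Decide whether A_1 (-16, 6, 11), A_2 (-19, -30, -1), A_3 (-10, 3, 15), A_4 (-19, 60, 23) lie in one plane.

With A_1 as base: A_1A_2 = (-3, -36, -12), A_1A_3 = (6, -3, 4), A_1A_4 = (-3, 54, 12).
A_1A_3 × A_1A_4 = (-252, -84, 315).
A_1A_2 · (A_1A_3 × A_1A_4) = 0.
The scalar triple product vanishes, so the four points are coplanar.

Yes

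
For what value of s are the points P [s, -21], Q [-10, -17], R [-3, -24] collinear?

-6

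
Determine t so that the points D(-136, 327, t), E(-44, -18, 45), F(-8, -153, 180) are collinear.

-300

Direction EF = (36, -135, 135). From the x-coordinate of D, the parameter along the line is τ = (-136 − (-44))/36 = -23/9.
Then t = 45 + (-23/9)·(135) = -300.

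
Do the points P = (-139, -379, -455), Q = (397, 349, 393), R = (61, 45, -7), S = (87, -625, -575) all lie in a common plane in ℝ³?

Yes

A normal to the plane through P, Q, R is n = PQ × PR = (-33408, -70528, 81664).
The plane has equation n·X = -5783296. For S: n·S = -5783296.
Equal, so S lies in the plane and all four are coplanar.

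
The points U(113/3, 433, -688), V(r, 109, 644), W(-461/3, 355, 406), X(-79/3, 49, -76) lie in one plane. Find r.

Normal to plane UWX: n = (372360, 47080, 68480); plane equation n·P = -12703040.
Requiring n·V = -12703040: (372360)r + (49232840) = -12703040.
So r = -499/3.

-499/3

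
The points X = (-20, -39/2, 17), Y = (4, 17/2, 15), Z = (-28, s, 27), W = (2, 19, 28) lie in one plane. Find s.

-39/2

Normal to plane XYW: n = (385, -308, 308); plane equation n·P = 3542.
Requiring n·Z = 3542: (-308)s + (-2464) = 3542.
So s = -39/2.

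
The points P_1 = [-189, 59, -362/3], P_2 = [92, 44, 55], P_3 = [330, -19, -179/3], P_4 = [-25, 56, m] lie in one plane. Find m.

12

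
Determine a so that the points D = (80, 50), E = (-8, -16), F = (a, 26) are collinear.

Collinearity: (F − D) must be parallel to (E − D) = (-88, -66).
Cross-multiplying the components: (a − 80)·(-66) = (-24)·(-88).
Solving gives a = 48.

48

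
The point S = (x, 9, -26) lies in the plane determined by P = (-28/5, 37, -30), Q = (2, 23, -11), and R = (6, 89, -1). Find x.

Coplanarity requires PQ · (PR × PS) = 0.
PQ = (38/5, -14, 19), PR = (58/5, 52, 29); the triple product is linear in x with coefficient -1394 and constant term -5576.
Setting it to zero: x = -4.

-4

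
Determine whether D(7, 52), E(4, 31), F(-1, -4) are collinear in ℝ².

DE = (-3, -21), DF = (-8, -56).
det[DE; DF] = (-3)(-56) − (-21)(-8) = 0.
The determinant is zero, so the points are collinear.

Yes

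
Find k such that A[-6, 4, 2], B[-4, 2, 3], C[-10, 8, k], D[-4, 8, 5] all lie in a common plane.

Coplanarity ⇔ det[AB; AC; AD] = 0.
Expanding, this is linear in k: (-12)k + (0) = 0.
So k = 0.

0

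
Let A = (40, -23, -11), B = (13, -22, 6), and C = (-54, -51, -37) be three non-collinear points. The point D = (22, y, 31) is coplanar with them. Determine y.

-11

The plane through A, B, C has equation 450x − 2300y + 850z = 61550.
Substituting D: (-2300)y + (36250) = 61550, so y = -11.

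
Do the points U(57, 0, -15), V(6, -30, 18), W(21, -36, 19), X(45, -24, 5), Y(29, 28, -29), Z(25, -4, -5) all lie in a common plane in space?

Yes

The plane through U, V, W has normal n = UV × UW = (168, 546, 756) and equation n·P = -1764.
Checking the remaining points: n·X = -1764, n·Y = -1764, n·Z = -1764.
All equal -1764, so all 6 points lie in one plane.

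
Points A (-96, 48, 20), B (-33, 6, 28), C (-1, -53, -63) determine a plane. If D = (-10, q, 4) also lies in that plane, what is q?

-20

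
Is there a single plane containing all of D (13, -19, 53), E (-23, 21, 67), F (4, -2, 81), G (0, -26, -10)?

With D as base: DE = (-36, 40, 14), DF = (-9, 17, 28), DG = (-13, -7, -63).
DF × DG = (-875, -931, 284).
DE · (DF × DG) = -1764.
Since -1764 ≠ 0, the four points are not coplanar.

No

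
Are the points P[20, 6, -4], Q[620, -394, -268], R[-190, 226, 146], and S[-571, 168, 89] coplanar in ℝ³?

Yes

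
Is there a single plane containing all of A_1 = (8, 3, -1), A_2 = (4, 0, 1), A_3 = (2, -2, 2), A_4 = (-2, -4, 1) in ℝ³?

No

A normal to the plane through A_1, A_2, A_3 is n = A_1A_2 × A_1A_3 = (1, 0, 2).
The plane has equation n·P = 6. For A_4: n·A_4 = 0.
0 ≠ 6, so A_4 is off the plane.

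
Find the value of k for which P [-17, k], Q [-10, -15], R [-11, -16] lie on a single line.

-22

Collinearity: (P − Q) must be parallel to (R − Q) = (-1, -1).
Cross-multiplying the components: (k − (-15))·(-1) = (-7)·(-1).
Solving gives k = -22.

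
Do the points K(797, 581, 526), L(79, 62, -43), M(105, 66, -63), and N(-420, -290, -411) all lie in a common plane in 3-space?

No

The four points are coplanar iff the 3×3 determinant with rows KL, KM, KN is zero.
Rows: (-718, -519, -569), (-692, -515, -589), (-1217, -871, -937).
Expanding along the first row: (-718)(-30464) − (-519)(-68409) + (-569)(-24023) = 37968.
Nonzero ⇒ not coplanar.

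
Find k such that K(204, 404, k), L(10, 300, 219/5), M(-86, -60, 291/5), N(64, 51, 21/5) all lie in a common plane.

The points are coplanar iff KL · (KM × KN) = 0.
Expanding, this is linear in k: (-43344)k + (-6241536/5) = 0.
So k = -144/5.

-144/5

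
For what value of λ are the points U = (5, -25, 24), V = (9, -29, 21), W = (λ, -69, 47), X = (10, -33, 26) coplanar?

28

Normal to plane UVX: n = (-32, -23, -12); plane equation n·P = 127.
Requiring n·W = 127: (-32)λ + (1023) = 127.
So λ = 28.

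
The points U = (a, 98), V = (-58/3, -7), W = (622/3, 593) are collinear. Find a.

61/3

Collinearity: (U − V) must be parallel to (W − V) = (680/3, 600).
Cross-multiplying the components: (a − (-58/3))·(600) = (105)·(680/3).
Solving gives a = 61/3.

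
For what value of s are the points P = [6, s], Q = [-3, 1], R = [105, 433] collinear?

Collinearity: (P − Q) must be parallel to (R − Q) = (108, 432).
Cross-multiplying the components: (s − 1)·(108) = (9)·(432).
Solving gives s = 37.

37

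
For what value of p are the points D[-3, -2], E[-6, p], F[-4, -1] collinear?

1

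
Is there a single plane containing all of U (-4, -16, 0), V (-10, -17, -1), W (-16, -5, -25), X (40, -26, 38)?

With U as base: UV = (-6, -1, -1), UW = (-12, 11, -25), UX = (44, -10, 38).
UW × UX = (168, -644, -364).
UV · (UW × UX) = 0.
The scalar triple product vanishes, so the four points are coplanar.

Yes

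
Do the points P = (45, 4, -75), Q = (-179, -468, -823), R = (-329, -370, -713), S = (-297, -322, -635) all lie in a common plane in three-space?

No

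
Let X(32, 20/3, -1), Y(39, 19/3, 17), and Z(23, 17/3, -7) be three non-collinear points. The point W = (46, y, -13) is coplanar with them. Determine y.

10

A normal to the plane is n = XY × XZ = (20, -120, -10).
W lies in the plane iff n · XW = 0.
This gives (-120)y + (1200) = 0, so y = 10.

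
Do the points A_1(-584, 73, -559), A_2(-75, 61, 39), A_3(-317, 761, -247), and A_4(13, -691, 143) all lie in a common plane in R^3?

No

With A_1 as base: A_1A_2 = (509, -12, 598), A_1A_3 = (267, 688, 312), A_1A_4 = (597, -764, 702).
A_1A_3 × A_1A_4 = (721344, -1170, -614724).
A_1A_2 · (A_1A_3 × A_1A_4) = -426816.
Since -426816 ≠ 0, the four points are not coplanar.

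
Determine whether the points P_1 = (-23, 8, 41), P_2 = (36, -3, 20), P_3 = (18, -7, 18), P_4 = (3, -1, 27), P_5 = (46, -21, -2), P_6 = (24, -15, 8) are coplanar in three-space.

The plane through P_1, P_2, P_3 has normal n = P_1P_2 × P_1P_3 = (-62, 496, -434) and equation n·P = -12400.
Checking the remaining points: n·P_4 = -12400, n·P_5 = -12400, n·P_6 = -12400.
All equal -12400, so all 6 points lie in one plane.

Yes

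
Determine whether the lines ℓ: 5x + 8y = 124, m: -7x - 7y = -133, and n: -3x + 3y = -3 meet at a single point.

No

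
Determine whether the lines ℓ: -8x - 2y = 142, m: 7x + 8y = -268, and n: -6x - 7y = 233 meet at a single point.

Lines aᵢx + bᵢy = cᵢ with pairwise distinct directions are concurrent exactly when det[aᵢ bᵢ cᵢ] = 0.
Here the determinant is 0.
It vanishes, so the lines are concurrent at (-12, -23).

Yes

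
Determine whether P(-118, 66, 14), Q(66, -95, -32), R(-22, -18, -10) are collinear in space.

PQ = (184, -161, -46), PR = (96, -84, -24).
PQ × PR = (0, 0, 0).
The cross product vanishes, so the three points are collinear.

Yes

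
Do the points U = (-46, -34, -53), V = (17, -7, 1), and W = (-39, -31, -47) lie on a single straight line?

UV = (63, 27, 54), UW = (7, 3, 6).
Each component of UW is 1/9 times the corresponding component of UV, so UW = 1/9·UV and the points are collinear.

Yes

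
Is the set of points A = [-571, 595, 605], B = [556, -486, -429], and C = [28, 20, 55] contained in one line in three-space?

AB = (1127, -1081, -1034), AC = (599, -575, -550).
AB × AC = (0, 484, -506).
The cross product is nonzero, so the points do not lie on one line.

No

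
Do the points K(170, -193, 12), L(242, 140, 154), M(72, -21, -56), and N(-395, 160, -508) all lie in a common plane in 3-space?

Yes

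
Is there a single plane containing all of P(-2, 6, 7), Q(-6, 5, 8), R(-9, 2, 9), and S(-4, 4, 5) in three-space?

A normal to the plane through P, Q, R is n = PQ × PR = (2, 1, 9).
The plane has equation n·X = 65. For S: n·S = 41.
41 ≠ 65, so S is off the plane.

No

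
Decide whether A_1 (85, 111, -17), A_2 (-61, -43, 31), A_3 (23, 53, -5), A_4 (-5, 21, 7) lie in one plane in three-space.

Yes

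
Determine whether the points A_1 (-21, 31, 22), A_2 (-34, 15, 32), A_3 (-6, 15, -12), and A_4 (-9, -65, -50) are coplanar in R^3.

No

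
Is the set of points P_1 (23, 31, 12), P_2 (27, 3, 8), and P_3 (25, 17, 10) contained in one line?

Yes

P_1P_2 = (4, -28, -4), P_1P_3 = (2, -14, -2).
P_1P_2 × P_1P_3 = (0, 0, 0).
The cross product vanishes, so the three points are collinear.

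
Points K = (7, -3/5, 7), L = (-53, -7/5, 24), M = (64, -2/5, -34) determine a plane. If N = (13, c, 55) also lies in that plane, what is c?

3/5

A normal to the plane is n = KL × KM = (147/5, -1491, 168/5).
N lies in the plane iff n · KN = 0.
This gives (-1491)c + (4473/5) = 0, so c = 3/5.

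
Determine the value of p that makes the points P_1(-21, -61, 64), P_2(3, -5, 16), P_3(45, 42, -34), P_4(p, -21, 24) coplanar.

Normal to plane P_1P_2P_3: n = (-544, -816, -1224); plane equation n·P = -17136.
Requiring n·P_4 = -17136: (-544)p + (-12240) = -17136.
So p = 9.

9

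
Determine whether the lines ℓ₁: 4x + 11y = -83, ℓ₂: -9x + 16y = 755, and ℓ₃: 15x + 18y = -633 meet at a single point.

Intersecting ℓ₁ and ℓ₂: solving the 2×2 system gives (x, y) = (-9633/163, 2273/163).
Substitute into ℓ₃: (15)(-9633/163) + (18)(2273/163) = -103581/163.
But ℓ₃ requires -633 ≠ -103581/163, so the three lines have no common point.

No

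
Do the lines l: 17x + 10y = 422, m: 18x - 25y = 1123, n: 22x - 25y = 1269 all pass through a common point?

No

Lines aᵢx + bᵢy = cᵢ with pairwise distinct directions are concurrent exactly when det[aᵢ bᵢ cᵢ] = 0.
Here the determinant is -1210.
Nonzero, so no common point exists.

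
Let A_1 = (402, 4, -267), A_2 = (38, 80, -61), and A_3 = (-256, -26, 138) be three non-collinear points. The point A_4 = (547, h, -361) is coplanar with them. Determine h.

A normal to the plane is n = A_1A_2 × A_1A_3 = (36960, 11872, 60928).
A_4 lies in the plane iff n · A_1A_4 = 0.
This gives (11872)h + (-415520) = 0, so h = 35.

35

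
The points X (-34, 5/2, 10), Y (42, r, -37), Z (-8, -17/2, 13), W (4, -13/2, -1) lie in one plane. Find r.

Normal to plane XZW: n = (148, 400, 184); plane equation n·P = -2192.
Requiring n·Y = -2192: (400)r + (-592) = -2192.
So r = -4.

-4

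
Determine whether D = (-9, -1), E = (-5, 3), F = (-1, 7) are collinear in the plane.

DE = (4, 4), DF = (8, 8).
Checking proportionality: DF = 2·DE, so the vectors are parallel and the points are collinear.

Yes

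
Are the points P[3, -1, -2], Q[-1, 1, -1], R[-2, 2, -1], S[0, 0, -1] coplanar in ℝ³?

The four points are coplanar iff the 3×3 determinant with rows PQ, PR, PS is zero.
Rows: (-4, 2, 1), (-5, 3, 1), (-3, 1, 1).
Expanding along the first row: (-4)(2) − (2)(-2) + (1)(4) = 0.
Zero determinant ⇒ coplanar.

Yes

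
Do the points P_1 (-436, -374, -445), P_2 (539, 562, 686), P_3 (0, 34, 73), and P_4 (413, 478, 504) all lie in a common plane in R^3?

The four points are coplanar iff the 3×3 determinant with rows P_1P_2, P_1P_3, P_1P_4 is zero.
Rows: (975, 936, 1131), (436, 408, 518), (849, 852, 949).
Expanding along the first row: (975)(-54144) − (936)(-26018) + (1131)(25080) = -72072.
Nonzero ⇒ not coplanar.

No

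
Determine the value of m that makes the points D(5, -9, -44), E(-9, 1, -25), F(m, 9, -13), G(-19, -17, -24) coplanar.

Coplanarity ⇔ det[DE; DF; DG] = 0.
Expanding, this is linear in m: (-352)m + (-5984) = 0.
So m = -17.

-17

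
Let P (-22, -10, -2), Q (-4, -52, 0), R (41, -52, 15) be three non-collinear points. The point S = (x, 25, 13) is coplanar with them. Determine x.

13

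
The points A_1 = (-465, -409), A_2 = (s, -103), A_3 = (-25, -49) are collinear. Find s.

-91

Collinearity: (A_2 − A_1) must be parallel to (A_3 − A_1) = (440, 360).
Cross-multiplying the components: (s − (-465))·(360) = (306)·(440).
Solving gives s = -91.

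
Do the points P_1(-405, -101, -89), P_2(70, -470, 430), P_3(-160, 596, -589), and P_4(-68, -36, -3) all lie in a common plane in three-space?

No

A normal to the plane through P_1, P_2, P_3 is n = P_1P_2 × P_1P_3 = (-177243, 364655, 421480).
The plane has equation n·P = -2558460. For P_4: n·P_4 = -2339496.
-2339496 ≠ -2558460, so P_4 is off the plane.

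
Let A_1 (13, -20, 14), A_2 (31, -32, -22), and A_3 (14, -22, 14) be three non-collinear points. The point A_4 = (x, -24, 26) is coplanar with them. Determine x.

A normal to the plane is n = A_1A_2 × A_1A_3 = (-72, -36, -24).
A_4 lies in the plane iff n · A_1A_4 = 0.
This gives (-72)x + (792) = 0, so x = 11.

11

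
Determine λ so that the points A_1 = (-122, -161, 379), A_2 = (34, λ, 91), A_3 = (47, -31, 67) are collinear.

-41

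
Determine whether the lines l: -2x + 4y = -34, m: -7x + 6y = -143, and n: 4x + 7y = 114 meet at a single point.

Lines aᵢx + bᵢy = cᵢ with pairwise distinct directions are concurrent exactly when det[aᵢ bᵢ cᵢ] = 0.
Here the determinant is 16.
Nonzero, so no common point exists.

No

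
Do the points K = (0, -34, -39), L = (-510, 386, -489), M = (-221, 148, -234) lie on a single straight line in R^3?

KL = (-510, 420, -450), KM = (-221, 182, -195).
Each component of KM is 13/30 times the corresponding component of KL, so KM = 13/30·KL and the points are collinear.

Yes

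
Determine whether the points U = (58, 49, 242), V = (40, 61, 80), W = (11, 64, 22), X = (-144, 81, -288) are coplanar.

No

With U as base: UV = (-18, 12, -162), UW = (-47, 15, -220), UX = (-202, 32, -530).
UW × UX = (-910, 19530, 1526).
UV · (UW × UX) = 3528.
Since 3528 ≠ 0, the four points are not coplanar.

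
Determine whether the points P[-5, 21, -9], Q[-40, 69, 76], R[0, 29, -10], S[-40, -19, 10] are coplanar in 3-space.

Yes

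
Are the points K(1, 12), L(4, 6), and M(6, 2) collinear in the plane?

Yes

KL = (3, -6), KM = (5, -10).
Twice the signed area of △KLM is (3)(-10) − (-6)(5) = 0.
The triangle is degenerate (zero area), so the points are collinear.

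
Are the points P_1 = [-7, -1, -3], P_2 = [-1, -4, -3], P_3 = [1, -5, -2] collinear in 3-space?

No

P_1P_2 = (6, -3, 0), P_1P_3 = (8, -4, 1).
Comparing components 2 and 3: (-3)(1) − (0)(-4) = -3 ≠ 0, so P_1P_2 and P_1P_3 are not parallel and the points are not collinear.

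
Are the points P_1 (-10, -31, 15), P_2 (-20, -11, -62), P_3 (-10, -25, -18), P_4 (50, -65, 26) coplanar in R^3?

No

A normal to the plane through P_1, P_2, P_3 is n = P_1P_2 × P_1P_3 = (-198, -330, -60).
The plane has equation n·P = 11310. For P_4: n·P_4 = 9990.
9990 ≠ 11310, so P_4 is off the plane.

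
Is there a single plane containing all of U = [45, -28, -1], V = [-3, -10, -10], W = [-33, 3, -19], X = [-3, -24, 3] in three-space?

No

A normal to the plane through U, V, W is n = UV × UW = (-45, -162, -84).
The plane has equation n·P = 2595. For X: n·X = 3771.
3771 ≠ 2595, so X is off the plane.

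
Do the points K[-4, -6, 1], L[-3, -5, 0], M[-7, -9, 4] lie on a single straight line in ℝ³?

KL = (1, 1, -1), KM = (-3, -3, 3).
KL × KM = (0, 0, 0).
The cross product vanishes, so the three points are collinear.

Yes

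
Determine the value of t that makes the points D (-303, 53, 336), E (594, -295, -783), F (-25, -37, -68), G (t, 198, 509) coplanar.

Coplanarity ⇔ det[DE; DF; DG] = 0.
Expanding, this is linear in t: (39882)t + (22294038) = 0.
So t = -559.

-559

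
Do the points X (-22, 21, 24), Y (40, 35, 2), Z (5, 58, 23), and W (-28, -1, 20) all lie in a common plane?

A normal to the plane through X, Y, Z is n = XY × XZ = (800, -532, 1916).
The plane has equation n·P = 17212. For W: n·W = 16452.
16452 ≠ 17212, so W is off the plane.

No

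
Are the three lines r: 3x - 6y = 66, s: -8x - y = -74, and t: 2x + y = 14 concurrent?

Yes

Lines aᵢx + bᵢy = cᵢ with pairwise distinct directions are concurrent exactly when det[aᵢ bᵢ cᵢ] = 0.
Here the determinant is 0.
It vanishes, so the lines are concurrent at (10, -6).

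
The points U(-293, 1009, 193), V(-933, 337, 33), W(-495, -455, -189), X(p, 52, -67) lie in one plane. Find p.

-58

The points are coplanar iff UV · (UW × UX) = 0.
Expanding, this is linear in p: (22464)p + (1302912) = 0.
So p = -58.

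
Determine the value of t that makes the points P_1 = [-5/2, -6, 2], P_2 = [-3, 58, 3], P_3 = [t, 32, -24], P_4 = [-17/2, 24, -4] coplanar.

Normal to plane P_1P_2P_4: n = (-414, -9, 369); plane equation n·P = 1827.
Requiring n·P_3 = 1827: (-414)t + (-9144) = 1827.
So t = -53/2.

-53/2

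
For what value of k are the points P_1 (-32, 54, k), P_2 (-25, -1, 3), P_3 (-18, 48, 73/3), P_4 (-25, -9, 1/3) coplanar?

Coplanarity ⇔ det[P_1P_2; P_1P_3; P_1P_4] = 0.
Expanding, this is linear in k: (56)k + (-2744/3) = 0.
So k = 49/3.

49/3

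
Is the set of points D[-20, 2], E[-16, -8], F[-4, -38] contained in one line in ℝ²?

Yes

DE = (4, -10), DF = (16, -40).
Twice the signed area of △DEF is (4)(-40) − (-10)(16) = 0.
The triangle is degenerate (zero area), so the points are collinear.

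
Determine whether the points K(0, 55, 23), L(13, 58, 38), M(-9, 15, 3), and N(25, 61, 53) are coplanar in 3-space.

With K as base: KL = (13, 3, 15), KM = (-9, -40, -20), KN = (25, 6, 30).
KM × KN = (-1080, -230, 946).
KL · (KM × KN) = -540.
Since -540 ≠ 0, the four points are not coplanar.

No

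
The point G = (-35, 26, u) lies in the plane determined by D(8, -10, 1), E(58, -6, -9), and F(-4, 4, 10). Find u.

27

A normal to the plane is n = DE × DF = (176, -330, 748).
G lies in the plane iff n · DG = 0.
This gives (748)u + (-20196) = 0, so u = 27.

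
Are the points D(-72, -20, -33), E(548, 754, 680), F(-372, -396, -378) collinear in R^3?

DE = (620, 774, 713), DF = (-300, -376, -345).
DE × DF = (1058, 0, -920).
The cross product is nonzero, so the points do not lie on one line.

No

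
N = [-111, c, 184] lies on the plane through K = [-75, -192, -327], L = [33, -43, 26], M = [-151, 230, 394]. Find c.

Coplanarity requires KL · (KM × KN) = 0.
KL = (108, 149, 353), KM = (-76, 422, 721); the triple product is linear in c with coefficient -104696 and constant term 10469600.
Setting it to zero: c = 100.

100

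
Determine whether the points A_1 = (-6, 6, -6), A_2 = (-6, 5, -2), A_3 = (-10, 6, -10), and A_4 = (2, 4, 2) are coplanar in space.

With A_1 as base: A_1A_2 = (0, -1, 4), A_1A_3 = (-4, 0, -4), A_1A_4 = (8, -2, 8).
A_1A_3 × A_1A_4 = (-8, 0, 8).
A_1A_2 · (A_1A_3 × A_1A_4) = 32.
Since 32 ≠ 0, the four points are not coplanar.

No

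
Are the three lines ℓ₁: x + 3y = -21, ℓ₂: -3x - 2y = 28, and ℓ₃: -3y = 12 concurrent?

The three lines meet at one point iff the augmented coefficient matrix [aᵢ bᵢ cᵢ] has rank < 3, i.e. its determinant vanishes.
Here the determinant is -21.
Nonzero, so no common point exists.

No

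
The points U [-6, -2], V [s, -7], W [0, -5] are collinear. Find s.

4

The three points are collinear iff det[UV; UW] = 0.
This determinant is linear in s: (-3)s + (12) = 0, so s = 4.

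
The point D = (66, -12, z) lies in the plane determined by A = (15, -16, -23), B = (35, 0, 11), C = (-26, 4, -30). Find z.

A normal to the plane is n = AB × AC = (-792, -1254, 1056).
D lies in the plane iff n · AD = 0.
This gives (1056)z + (-21120) = 0, so z = 20.

20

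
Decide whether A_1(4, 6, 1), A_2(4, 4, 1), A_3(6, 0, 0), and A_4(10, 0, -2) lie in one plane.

The four points are coplanar iff the 3×3 determinant with rows A_1A_2, A_1A_3, A_1A_4 is zero.
Rows: (0, -2, 0), (2, -6, -1), (6, -6, -3).
Expanding along the first row: (0)(12) − (-2)(0) + (0)(24) = 0.
Zero determinant ⇒ coplanar.

Yes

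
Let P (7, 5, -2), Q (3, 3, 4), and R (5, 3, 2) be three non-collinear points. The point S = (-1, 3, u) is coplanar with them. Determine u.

The plane through P, Q, R has equation 4x + 4y + 4z = 40.
Substituting S: (4)u + (8) = 40, so u = 8.

8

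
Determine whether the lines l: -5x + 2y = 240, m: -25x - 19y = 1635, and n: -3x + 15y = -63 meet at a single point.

Lines aᵢx + bᵢy = cᵢ with pairwise distinct directions are concurrent exactly when det[aᵢ bᵢ cᵢ] = 0.
Here the determinant is 0.
It vanishes, so the lines are concurrent at (-54, -15).

Yes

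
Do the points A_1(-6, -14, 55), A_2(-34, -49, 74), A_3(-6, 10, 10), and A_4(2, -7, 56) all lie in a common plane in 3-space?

No

A normal to the plane through A_1, A_2, A_3 is n = A_1A_2 × A_1A_3 = (1119, -1260, -672).
The plane has equation n·P = -26034. For A_4: n·A_4 = -26574.
-26574 ≠ -26034, so A_4 is off the plane.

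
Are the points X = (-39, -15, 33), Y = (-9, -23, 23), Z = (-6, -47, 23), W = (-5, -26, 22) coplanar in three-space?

No

A normal to the plane through X, Y, Z is n = XY × XZ = (-240, -30, -696).
The plane has equation n·P = -13158. For W: n·W = -13332.
-13332 ≠ -13158, so W is off the plane.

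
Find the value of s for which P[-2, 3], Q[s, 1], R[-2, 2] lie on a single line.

The three points are collinear iff det[PQ; PR] = 0.
This determinant is linear in s: (-1)s + (-2) = 0, so s = -2.

-2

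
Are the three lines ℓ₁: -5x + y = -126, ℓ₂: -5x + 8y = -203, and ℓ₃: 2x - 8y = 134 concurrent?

Intersecting ℓ₁ and ℓ₂: solving the 2×2 system gives (x, y) = (23, -11).
Substitute into ℓ₃: (2)(23) + (-8)(-11) = 134.
This equals 134, so (23, -11) lies on all three lines and they are concurrent.

Yes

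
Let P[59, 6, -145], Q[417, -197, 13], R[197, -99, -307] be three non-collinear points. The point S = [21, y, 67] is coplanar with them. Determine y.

55

A normal to the plane is n = PQ × PR = (49476, 79800, -9576).
S lies in the plane iff n · PS = 0.
This gives (79800)y + (-4389000) = 0, so y = 55.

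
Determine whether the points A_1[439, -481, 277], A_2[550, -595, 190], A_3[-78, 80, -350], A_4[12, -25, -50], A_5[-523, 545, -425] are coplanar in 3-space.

No

The plane through A_1, A_2, A_3 has normal n = A_1A_2 × A_1A_3 = (120285, 114576, 3333) and equation n·P = -1382700.
Checking the remaining points: n·A_4 = -1587630, n·A_5 = -1881660.
Since n·A_4 = -1587630 ≠ -1382700, A_4 is off the plane and the points are not all coplanar.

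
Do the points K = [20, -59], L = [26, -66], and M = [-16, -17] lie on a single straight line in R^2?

Yes

KL = (6, -7), KM = (-36, 42).
Checking proportionality: KM = -6·KL, so the vectors are parallel and the points are collinear.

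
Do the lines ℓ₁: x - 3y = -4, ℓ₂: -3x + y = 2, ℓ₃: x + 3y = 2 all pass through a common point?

No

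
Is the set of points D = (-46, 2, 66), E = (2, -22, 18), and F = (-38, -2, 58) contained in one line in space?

DE = (48, -24, -48), DF = (8, -4, -8).
Each component of DF is 1/6 times the corresponding component of DE, so DF = 1/6·DE and the points are collinear.

Yes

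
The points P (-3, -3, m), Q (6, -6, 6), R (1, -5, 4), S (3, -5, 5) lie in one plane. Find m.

3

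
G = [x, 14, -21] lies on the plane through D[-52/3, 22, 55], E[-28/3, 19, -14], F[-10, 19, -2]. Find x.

The plane through D, E, F has equation −36x − 50y − 2z = -586.
Substituting G: (-36)x + (-658) = -586, so x = -2.

-2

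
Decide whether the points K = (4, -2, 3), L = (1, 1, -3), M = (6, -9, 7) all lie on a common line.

KL = (-3, 3, -6), KM = (2, -7, 4).
KL × KM = (-30, 0, 15).
The cross product is nonzero, so the points do not lie on one line.

No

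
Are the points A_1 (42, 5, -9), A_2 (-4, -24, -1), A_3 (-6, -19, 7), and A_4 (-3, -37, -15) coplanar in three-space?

No

The four points are coplanar iff the 3×3 determinant with rows A_1A_2, A_1A_3, A_1A_4 is zero.
Rows: (-46, -29, 8), (-48, -24, 16), (-45, -42, -6).
Expanding along the first row: (-46)(816) − (-29)(1008) + (8)(936) = -816.
Nonzero ⇒ not coplanar.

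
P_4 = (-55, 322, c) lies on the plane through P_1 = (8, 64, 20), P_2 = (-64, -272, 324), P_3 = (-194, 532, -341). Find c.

-189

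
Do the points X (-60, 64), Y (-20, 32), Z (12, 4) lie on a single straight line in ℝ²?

XY = (40, -32), XZ = (72, -60).
det[XY; XZ] = (40)(-60) − (-32)(72) = -96.
The determinant is nonzero, so they are not collinear.

No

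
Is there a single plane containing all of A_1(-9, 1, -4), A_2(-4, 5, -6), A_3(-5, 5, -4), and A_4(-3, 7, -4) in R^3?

Yes

The four points are coplanar iff the 3×3 determinant with rows A_1A_2, A_1A_3, A_1A_4 is zero.
Rows: (5, 4, -2), (4, 4, 0), (6, 6, 0).
Expanding along the first row: (5)(0) − (4)(0) + (-2)(0) = 0.
Zero determinant ⇒ coplanar.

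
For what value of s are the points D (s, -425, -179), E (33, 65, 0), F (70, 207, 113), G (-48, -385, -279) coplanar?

Coplanarity ⇔ det[DE; DF; DG] = 0.
Expanding, this is linear in s: (-11232)s + (22464) = 0.
So s = 2.

2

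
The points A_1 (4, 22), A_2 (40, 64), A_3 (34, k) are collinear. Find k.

57

The three points are collinear iff det[A_1A_2; A_1A_3] = 0.
This determinant is linear in k: (36)k + (-2052) = 0, so k = 57.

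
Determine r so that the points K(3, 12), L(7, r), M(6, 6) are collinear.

4

The three points are collinear iff det[KL; KM] = 0.
This determinant is linear in r: (-3)r + (12) = 0, so r = 4.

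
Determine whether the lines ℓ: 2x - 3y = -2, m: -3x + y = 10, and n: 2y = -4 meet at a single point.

Yes

Intersecting ℓ and m: solving the 2×2 system gives (x, y) = (-4, -2).
Substitute into n: (0)(-4) + (2)(-2) = -4.
This equals -4, so (-4, -2) lies on all three lines and they are concurrent.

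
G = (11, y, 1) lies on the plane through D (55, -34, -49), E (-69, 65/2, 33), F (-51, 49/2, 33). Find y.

Coplanarity requires DE · (DF × DG) = 0.
DE = (-124, 133/2, 82), DF = (-106, 117/2, 82); the triple product is linear in y with coefficient 1476 and constant term 11070.
Setting it to zero: y = -15/2.

-15/2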